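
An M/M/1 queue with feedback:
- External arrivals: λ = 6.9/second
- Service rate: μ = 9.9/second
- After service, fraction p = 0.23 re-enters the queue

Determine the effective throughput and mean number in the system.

Effective arrival rate: λ_eff = λ/(1-p) = 6.9/(1-0.23) = 6.9/0.77 = 8.961039
ρ = λ_eff/μ = 8.961039/9.9 = 0.9051555
L = ρ/(1-ρ) = 0.9051555/(1-0.9051555) = 9.5436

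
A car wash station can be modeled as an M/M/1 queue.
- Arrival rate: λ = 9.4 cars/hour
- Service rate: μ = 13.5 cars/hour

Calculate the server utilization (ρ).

Server utilization: ρ = λ/μ
ρ = 9.4/13.5 = 0.6963
The server is busy 69.63% of the time.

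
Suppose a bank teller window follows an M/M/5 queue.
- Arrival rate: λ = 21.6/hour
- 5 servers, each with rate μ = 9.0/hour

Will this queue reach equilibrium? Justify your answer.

Stability requires ρ = λ/(cμ) < 1
ρ = 21.6/(5 × 9.0) = 21.6/45.00 = 0.4800
Since 0.4800 < 1, the system is STABLE.
The servers are busy 48.00% of the time.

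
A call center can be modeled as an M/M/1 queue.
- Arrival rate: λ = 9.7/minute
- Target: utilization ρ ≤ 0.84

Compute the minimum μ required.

ρ = λ/μ, so μ = λ/ρ
μ ≥ 9.7/0.84 = 11.5476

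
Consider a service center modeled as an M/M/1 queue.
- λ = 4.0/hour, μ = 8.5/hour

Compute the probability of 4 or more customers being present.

ρ = λ/μ = 4.0/8.5 = 0.47059
P(N ≥ n) = ρⁿ
P(N ≥ 4) = 0.47059^4
P(N ≥ 4) = 0.04904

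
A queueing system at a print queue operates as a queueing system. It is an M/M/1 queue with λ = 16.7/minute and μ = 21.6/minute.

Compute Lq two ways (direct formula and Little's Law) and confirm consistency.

Method 1 (direct): Lq = λ²/(μ(μ-λ)) = 278.89/(21.6 × 4.90) = 2.6350

Method 2 (Little's Law):
W = 1/(μ-λ) = 1/4.90 = 0.2040816
Wq = W - 1/μ = 0.2040816 - 0.04629630 = 0.157785
Lq = λWq = 16.7 × 0.157785 = 2.6350 ✔ (matches Method 1)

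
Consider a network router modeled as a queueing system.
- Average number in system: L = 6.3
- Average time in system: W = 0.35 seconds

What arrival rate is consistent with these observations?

Little's Law: L = λW, so λ = L/W
λ = 6.3/0.35 = 18.0000 packets/second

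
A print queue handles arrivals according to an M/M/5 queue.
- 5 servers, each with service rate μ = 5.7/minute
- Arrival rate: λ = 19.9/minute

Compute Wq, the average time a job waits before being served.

Traffic intensity: ρ = λ/(cμ) = 19.9/(5×5.7) = 0.6982
Since ρ = 0.6982 < 1, system is stable.
Offered load a = λ/μ = cρ = 19.9/5.7 = 3.4912
P₀ = [ Σₙ₌₀^4 aⁿ/n! + a^5/(5!(1-ρ)) ]⁻¹
Σ = a^0/0! + a^1/1! + a^2/2! + a^3/3! + a^4/4! = 1.00000 + 3.49123 + 6.09434 + 7.09224 + 6.19016 = 23.8680
a^5/(5!(1-ρ)) = 518.6700/(120 × 0.3017544) = 14.3237
P₀ = 1/(23.8680 + 14.3237) = 0.02618
Lq = P₀·a^5·ρ / (5!(1-ρ)²) = 0.0261837 × 518.6700 × 0.698246 / (120 × 0.0910557) = 0.8678
Wq = Lq/λ = 0.8678/19.9 = 0.04361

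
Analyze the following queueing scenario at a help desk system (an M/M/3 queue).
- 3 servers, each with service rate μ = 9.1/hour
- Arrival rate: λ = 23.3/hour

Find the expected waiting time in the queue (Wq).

Traffic intensity: ρ = λ/(cμ) = 23.3/(3×9.1) = 0.8535
Since ρ = 0.8535 < 1, system is stable.
Offered load a = λ/μ = cρ = 23.3/9.1 = 2.5604
P₀ = [ Σₙ₌₀^2 aⁿ/n! + a^3/(3!(1-ρ)) ]⁻¹
Σ = a^0/0! + a^1/1! + a^2/2! = 1.00000 + 2.56044 + 3.27793 = 6.8384
a^3/(3!(1-ρ)) = 16.78586/(6 × 0.1465201) = 19.0939
P₀ = 1/(6.8384 + 19.0939) = 0.03856
Lq = P₀·a^3·ρ / (3!(1-ρ)²) = 0.0385620 × 16.7859 × 0.853480 / (6 × 0.0214682) = 4.2889
Wq = Lq/λ = 4.2889/23.3 = 0.1841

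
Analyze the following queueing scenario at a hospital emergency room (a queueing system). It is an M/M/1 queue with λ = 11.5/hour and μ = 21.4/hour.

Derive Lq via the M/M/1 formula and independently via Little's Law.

Method 1 (direct): Lq = λ²/(μ(μ-λ)) = 132.25/(21.4 × 9.90) = 0.6242

Method 2 (Little's Law):
W = 1/(μ-λ) = 1/9.90 = 0.10101
Wq = W - 1/μ = 0.10101 - 0.046729 = 0.05428
Lq = λWq = 11.5 × 0.05428 = 0.6242 ✔ (matches Method 1)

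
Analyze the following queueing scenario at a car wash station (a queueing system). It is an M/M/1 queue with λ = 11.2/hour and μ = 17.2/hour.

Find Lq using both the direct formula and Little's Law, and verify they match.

Method 1 (direct): Lq = λ²/(μ(μ-λ)) = 125.44/(17.2 × 6.00) = 1.2155

Method 2 (Little's Law):
W = 1/(μ-λ) = 1/6.00 = 0.16667
Wq = W - 1/μ = 0.16667 - 0.058140 = 0.10853
Lq = λWq = 11.2 × 0.10853 = 1.2155 ✔ (matches Method 1)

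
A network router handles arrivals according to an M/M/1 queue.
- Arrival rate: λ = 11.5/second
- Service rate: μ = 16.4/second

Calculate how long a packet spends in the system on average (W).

First, compute utilization: ρ = λ/μ = 11.5/16.4 = 0.7012
For M/M/1: W = 1/(μ-λ)
W = 1/(16.4-11.5) = 1/4.90
W = 0.2041 seconds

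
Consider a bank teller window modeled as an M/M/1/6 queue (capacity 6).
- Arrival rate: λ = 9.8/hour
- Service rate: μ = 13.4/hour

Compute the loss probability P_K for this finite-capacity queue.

ρ = λ/μ = 9.8/13.4 = 0.73134
P₀ = (1-ρ)/(1-ρ^(K+1)) = (1-0.73134)/(1-0.73134^7) = 0.26866/0.88810 = 0.3025
P_K = P₀×ρ^K = 0.30251 × 0.73134^6 = 0.30251 × 0.15301 = 0.04629
Blocking probability = 4.63%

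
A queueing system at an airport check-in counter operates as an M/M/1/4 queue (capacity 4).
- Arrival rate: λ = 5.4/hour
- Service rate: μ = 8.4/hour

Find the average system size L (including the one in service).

ρ = λ/μ = 5.4/8.4 = 0.64286
P₀ = (1-ρ)/(1-ρ^(K+1)) = (1-0.64286)/(1-0.64286^5) = 0.35714/0.89021 = 0.4012
P_K = P₀×ρ^K = 0.4012 × 0.64286^4 = 0.4012 × 0.1708 = 0.06852
L = ρ[1 - (K+1)ρ^K + Kρ^(K+1)] / [(1-ρ)(1-ρ^(K+1))]
L = 0.64286 × (1 - 5×0.1708 + 4×0.1098) / ((1 - 0.64286) × (1 - 0.1098)) = 1.1833 passengers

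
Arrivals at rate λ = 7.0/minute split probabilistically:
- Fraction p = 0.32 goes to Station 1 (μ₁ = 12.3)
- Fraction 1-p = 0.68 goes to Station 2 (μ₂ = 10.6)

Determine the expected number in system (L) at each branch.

Effective rates: λ₁ = 7.0×0.32 = 2.24, λ₂ = 7.0×0.68 = 4.76
Station 1: ρ₁ = 2.24/12.3 = 0.18211, L₁ = ρ₁/(1-ρ₁) = 0.18211/(1-0.18211) = 0.2227
Station 2: ρ₂ = 4.76/10.6 = 0.44906, L₂ = ρ₂/(1-ρ₂) = 0.44906/(1-0.44906) = 0.8151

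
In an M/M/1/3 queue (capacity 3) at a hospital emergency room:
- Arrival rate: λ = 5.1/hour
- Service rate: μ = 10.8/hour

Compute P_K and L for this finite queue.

ρ = λ/μ = 5.1/10.8 = 0.4722
P₀ = (1-ρ)/(1-ρ^(K+1)) = (1-0.4722)/(1-0.4722^4) = 0.5278/0.9503 = 0.5554
P_K = P₀×ρ^K = 0.5554 × 0.4722^3 = 0.5554 × 0.1053 = 0.05848
Blocking probability P_3 = 0.05848 (5.85%)
L = ρ[1 - (K+1)ρ^K + Kρ^(K+1)] / [(1-ρ)(1-ρ^(K+1))]
L = 0.4722 × (1 - 4×0.1053 + 3×0.04972) / ((1 - 0.4722) × (1 - 0.04972)) = 0.6854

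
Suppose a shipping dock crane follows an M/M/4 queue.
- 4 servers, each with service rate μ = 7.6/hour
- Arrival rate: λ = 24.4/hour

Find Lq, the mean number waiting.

Traffic intensity: ρ = λ/(cμ) = 24.4/(4×7.6) = 0.8026
Since ρ = 0.8026 < 1, system is stable.
Offered load a = λ/μ = cρ = 24.4/7.6 = 3.2105
P₀ = [ Σₙ₌₀^3 aⁿ/n! + a^4/(4!(1-ρ)) ]⁻¹
Σ = a^0/0! + a^1/1! + a^2/2! + a^3/3! = 1.00000 + 3.21053 + 5.15374 + 5.51541 = 14.8797
a^4/(4!(1-ρ)) = 106.2441/(24 × 0.1973684) = 22.4293
P₀ = 1/(14.8797 + 22.4293) = 0.02680
Lq = P₀·a^4·ρ / (4!(1-ρ)²) = 0.026803 × 106.2441 × 0.80263 / (24 × 0.038954) = 2.4448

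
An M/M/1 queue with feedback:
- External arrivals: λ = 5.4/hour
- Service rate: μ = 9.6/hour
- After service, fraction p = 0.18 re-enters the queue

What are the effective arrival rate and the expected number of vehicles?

Effective arrival rate: λ_eff = λ/(1-p) = 5.4/(1-0.18) = 5.4/0.82 = 6.5854
ρ = λ_eff/μ = 6.5854/9.6 = 0.68598
L = ρ/(1-ρ) = 0.68598/(1-0.68598) = 2.1845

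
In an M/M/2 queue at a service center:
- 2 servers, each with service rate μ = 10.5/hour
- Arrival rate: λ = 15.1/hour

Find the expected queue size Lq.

Traffic intensity: ρ = λ/(cμ) = 15.1/(2×10.5) = 0.7190
Since ρ = 0.7190 < 1, system is stable.
Offered load a = λ/μ = cρ = 15.1/10.5 = 1.4381
P₀ = [ Σₙ₌₀^1 aⁿ/n! + a^2/(2!(1-ρ)) ]⁻¹
Σ = a^0/0! + a^1/1! = 1.0000 + 1.4381 = 2.4381
a^2/(2!(1-ρ)) = 2.0681/(2 × 0.28095) = 3.6805
P₀ = 1/(2.4381 + 3.6805) = 0.1634
Lq = P₀·a^2·ρ / (2!(1-ρ)²) = 0.16343 × 2.0681 × 0.71905 / (2 × 0.078934) = 1.5395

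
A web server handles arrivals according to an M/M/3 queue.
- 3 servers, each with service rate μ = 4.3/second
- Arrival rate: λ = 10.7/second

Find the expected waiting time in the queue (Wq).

Traffic intensity: ρ = λ/(cμ) = 10.7/(3×4.3) = 0.8295
Since ρ = 0.8295 < 1, system is stable.
Offered load a = λ/μ = cρ = 10.7/4.3 = 2.4884
P₀ = [ Σₙ₌₀^2 aⁿ/n! + a^3/(3!(1-ρ)) ]⁻¹
Σ = a^0/0! + a^1/1! + a^2/2! = 1.0000 + 2.4884 + 3.0960 = 6.5844
a^3/(3!(1-ρ)) = 15.4080/(6 × 0.170543) = 15.0578
P₀ = 1/(6.5844 + 15.0578) = 0.04621
Lq = P₀·a^3·ρ / (3!(1-ρ)²) = 0.046206 × 15.4080 × 0.82946 / (6 × 0.029085) = 3.3839
Wq = Lq/λ = 3.3839/10.7 = 0.3163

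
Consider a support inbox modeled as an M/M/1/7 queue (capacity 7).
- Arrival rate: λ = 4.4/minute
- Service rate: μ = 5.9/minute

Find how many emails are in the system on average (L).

ρ = λ/μ = 4.4/5.9 = 0.74576
P₀ = (1-ρ)/(1-ρ^(K+1)) = (1-0.74576)/(1-0.74576^8) = 0.2542/0.9043 = 0.2811
P_K = P₀×ρ^K = 0.2811 × 0.74576^7 = 0.2811 × 0.1283 = 0.03607
L = ρ[1 - (K+1)ρ^K + Kρ^(K+1)] / [(1-ρ)(1-ρ^(K+1))]
L = 0.74576 × (1 - 8×0.12829 + 7×0.095674) / ((1 - 0.74576) × (1 - 0.095674)) = 2.0869 emails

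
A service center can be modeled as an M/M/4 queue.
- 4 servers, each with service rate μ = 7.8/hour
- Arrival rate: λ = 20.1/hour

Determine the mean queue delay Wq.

Traffic intensity: ρ = λ/(cμ) = 20.1/(4×7.8) = 0.6442
Since ρ = 0.6442 < 1, system is stable.
Offered load a = λ/μ = cρ = 20.1/7.8 = 2.5769
P₀ = [ Σₙ₌₀^3 aⁿ/n! + a^4/(4!(1-ρ)) ]⁻¹
Σ = a^0/0! + a^1/1! + a^2/2! + a^3/3! = 1.0000 + 2.5769 + 3.3203 + 2.8520 = 9.7492
a^4/(4!(1-ρ)) = 44.0967/(24 × 0.35577) = 5.1645
P₀ = 1/(9.7492 + 5.1645) = 0.06705
Lq = P₀·a^4·ρ / (4!(1-ρ)²) = 0.067052 × 44.0967 × 0.64423 / (24 × 0.12657) = 0.6271
Wq = Lq/λ = 0.6271/20.1 = 0.03120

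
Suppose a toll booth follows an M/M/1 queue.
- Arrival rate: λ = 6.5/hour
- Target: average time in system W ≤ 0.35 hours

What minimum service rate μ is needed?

For M/M/1: W = 1/(μ-λ)
Need W ≤ 0.35, so 1/(μ-λ) ≤ 0.35
μ - λ ≥ 1/0.35 = 2.8571
μ ≥ 6.5 + 2.8571 = 9.3571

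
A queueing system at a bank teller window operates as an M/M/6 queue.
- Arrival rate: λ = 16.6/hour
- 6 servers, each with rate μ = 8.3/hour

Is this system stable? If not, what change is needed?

Stability requires ρ = λ/(cμ) < 1
ρ = 16.6/(6 × 8.3) = 16.6/49.80 = 0.3333
Since 0.3333 < 1, the system is STABLE.
The servers are busy 33.33% of the time.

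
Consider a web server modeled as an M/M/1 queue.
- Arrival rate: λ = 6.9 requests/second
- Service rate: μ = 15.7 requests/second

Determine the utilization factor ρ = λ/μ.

Server utilization: ρ = λ/μ
ρ = 6.9/15.7 = 0.4395
The server is busy 43.95% of the time.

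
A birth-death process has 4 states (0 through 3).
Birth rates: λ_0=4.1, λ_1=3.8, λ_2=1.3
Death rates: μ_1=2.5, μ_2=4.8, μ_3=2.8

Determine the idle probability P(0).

Ratios P(n)/P(0) = (λ₀···λₙ₋₁)/(μ₁···μₙ):
P(1)/P(0) = (4.1)/(2.5) = 1.6400
P(2)/P(0) = (4.1×3.8)/(2.5×4.8) = 1.2983
P(3)/P(0) = (4.1×3.8×1.3)/(2.5×4.8×2.8) = 0.6028

Normalization: ∑ P(n) = 1
P(0) × (1.0000 + 1.6400 + 1.2983 + 0.6028) = 1
P(0) × 4.5411 = 1
P(0) = 1/4.5411 = 0.2202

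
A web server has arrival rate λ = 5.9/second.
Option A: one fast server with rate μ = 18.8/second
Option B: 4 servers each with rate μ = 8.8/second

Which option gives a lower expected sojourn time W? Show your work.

Option A: single server μ = 18.8 (M/M/1)
  ρ_A = 5.9/18.8 = 0.3138
  W_A = 1/(μ-λ) = 1/(18.8-5.9) = 1/12.90 = 0.07752

Option B: 4 servers μ = 8.8 (M/M/4)
  ρ_B = λ/(cμ) = 5.9/(4×8.8) = 0.1676
  Offered load a = λ/μ = cρ = 5.9/8.8 = 0.6705
  P₀ = [ Σₙ₌₀^3 aⁿ/n! + a^4/(4!(1-ρ)) ]⁻¹
  Σ = a^0/0! + a^1/1! + a^2/2! + a^3/3! = 1.0000 + 0.67045 + 0.22475 + 0.050229 = 1.9454
  a^4/(4!(1-ρ)) = 0.20206/(24 × 0.83239) = 0.01011
  P₀ = 1/(1.9454 + 0.01011) = 0.5114
  Lq = P₀·a^4·ρ / (4!(1-ρ)²) = 0.51136 × 0.20206 × 0.16761 / (24 × 0.69287) = 0.001041
  Wq_B = Lq/λ = 0.0010415/5.9 = 0.0001765
  W_B = Wq_B + 1/μ = 0.0001765 + 0.1136 = 0.1138

Since W_A = 0.07752 < W_B = 0.1138, Option A (single fast server) has the shorter time in system.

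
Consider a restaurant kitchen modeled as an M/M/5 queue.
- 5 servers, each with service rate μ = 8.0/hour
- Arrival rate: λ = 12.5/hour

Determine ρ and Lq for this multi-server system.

Traffic intensity: ρ = λ/(cμ) = 12.5/(5×8.0) = 0.3125
Since ρ = 0.3125 < 1, system is stable.
Offered load a = λ/μ = cρ = 12.5/8.0 = 1.5625
P₀ = [ Σₙ₌₀^4 aⁿ/n! + a^5/(5!(1-ρ)) ]⁻¹
Σ = a^0/0! + a^1/1! + a^2/2! + a^3/3! + a^4/4! = 1.0000 + 1.5625 + 1.2207 + 0.63578 + 0.24835 = 4.6673
a^5/(5!(1-ρ)) = 9.3132/(120 × 0.6875) = 0.1129
P₀ = 1/(4.6673 + 0.1129) = 0.2092
Lq = P₀·a^5·ρ / (5!(1-ρ)²) = 0.2092 × 9.3132 × 0.3125 / (120 × 0.4727) = 0.01073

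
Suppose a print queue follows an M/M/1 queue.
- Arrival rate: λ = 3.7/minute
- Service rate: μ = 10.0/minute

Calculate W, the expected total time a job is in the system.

First, compute utilization: ρ = λ/μ = 3.7/10.0 = 0.3700
For M/M/1: W = 1/(μ-λ)
W = 1/(10.0-3.7) = 1/6.30
W = 0.1587 minutes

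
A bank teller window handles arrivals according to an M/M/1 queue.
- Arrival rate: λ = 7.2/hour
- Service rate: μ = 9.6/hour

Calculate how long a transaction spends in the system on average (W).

First, compute utilization: ρ = λ/μ = 7.2/9.6 = 0.7500
For M/M/1: W = 1/(μ-λ)
W = 1/(9.6-7.2) = 1/2.40
W = 0.4167 hours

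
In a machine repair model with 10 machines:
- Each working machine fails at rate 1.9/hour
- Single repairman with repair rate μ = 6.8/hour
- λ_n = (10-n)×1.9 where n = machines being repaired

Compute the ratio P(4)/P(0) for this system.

P(4)/P(0) = ∏_{i=0}^{4-1} λ_i/μ_{i+1}
= (10-0)×1.9/6.8 × (10-1)×1.9/6.8 × (10-2)×1.9/6.8 × (10-3)×1.9/6.8
= 30.7192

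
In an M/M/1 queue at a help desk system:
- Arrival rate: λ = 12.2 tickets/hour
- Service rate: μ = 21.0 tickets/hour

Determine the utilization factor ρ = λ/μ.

Server utilization: ρ = λ/μ
ρ = 12.2/21.0 = 0.5810
The server is busy 58.10% of the time.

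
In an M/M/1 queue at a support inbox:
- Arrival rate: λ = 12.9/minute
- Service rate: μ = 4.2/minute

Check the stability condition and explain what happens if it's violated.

Stability requires ρ = λ/(cμ) < 1
ρ = 12.9/(1 × 4.2) = 12.9/4.20 = 3.0714
Since 3.0714 ≥ 1, the system is UNSTABLE.
Queue grows without bound. Need μ > λ = 12.9.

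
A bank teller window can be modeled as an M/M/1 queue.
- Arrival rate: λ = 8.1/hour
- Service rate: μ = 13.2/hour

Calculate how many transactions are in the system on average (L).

ρ = λ/μ = 8.1/13.2 = 0.6136
For M/M/1: L = λ/(μ-λ)
L = 8.1/(13.2-8.1) = 8.1/5.10
L = 1.5882 transactions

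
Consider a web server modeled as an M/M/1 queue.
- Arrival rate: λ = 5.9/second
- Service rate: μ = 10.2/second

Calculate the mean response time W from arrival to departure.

First, compute utilization: ρ = λ/μ = 5.9/10.2 = 0.5784
For M/M/1: W = 1/(μ-λ)
W = 1/(10.2-5.9) = 1/4.30
W = 0.2326 seconds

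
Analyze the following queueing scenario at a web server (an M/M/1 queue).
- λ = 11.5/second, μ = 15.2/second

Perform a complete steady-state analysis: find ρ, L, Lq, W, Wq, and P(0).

Step 1: ρ = λ/μ = 11.5/15.2 = 0.7566
Step 2: L = λ/(μ-λ) = 11.5/3.70 = 3.1081
Step 3: Lq = λ²/(μ(μ-λ)) = 132.25/(15.2×3.70) = 2.3515
Step 4: W = 1/(μ-λ) = 1/3.70 = 0.27027
Step 5: Wq = λ/(μ(μ-λ)) = 11.5/(15.2×3.70) = 0.2045
Step 6: P(0) = 1-ρ = 0.2434
Verify: L = λW = 11.5×0.27027 = 3.1081 ✔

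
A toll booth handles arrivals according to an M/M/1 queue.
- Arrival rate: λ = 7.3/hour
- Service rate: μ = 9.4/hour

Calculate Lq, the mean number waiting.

ρ = λ/μ = 7.3/9.4 = 0.7766
For M/M/1: Lq = λ²/(μ(μ-λ))
Lq = 53.29/(9.4 × 2.10)
Lq = 2.6996 vehicles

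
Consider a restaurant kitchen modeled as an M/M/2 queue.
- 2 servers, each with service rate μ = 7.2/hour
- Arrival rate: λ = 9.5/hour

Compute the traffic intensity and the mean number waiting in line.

Traffic intensity: ρ = λ/(cμ) = 9.5/(2×7.2) = 0.6597
Since ρ = 0.6597 < 1, system is stable.
Offered load a = λ/μ = cρ = 9.5/7.2 = 1.3194
P₀ = [ Σₙ₌₀^1 aⁿ/n! + a^2/(2!(1-ρ)) ]⁻¹
Σ = a^0/0! + a^1/1! = 1.0000 + 1.3194 = 2.3194
a^2/(2!(1-ρ)) = 1.74093/(2 × 0.340278) = 2.5581
P₀ = 1/(2.3194 + 2.5581) = 0.2050
Lq = P₀·a^2·ρ / (2!(1-ρ)²) = 0.20502 × 1.7409 × 0.65972 / (2 × 0.11579) = 1.0168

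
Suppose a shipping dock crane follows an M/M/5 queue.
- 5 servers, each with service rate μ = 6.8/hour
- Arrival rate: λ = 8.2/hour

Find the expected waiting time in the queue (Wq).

Traffic intensity: ρ = λ/(cμ) = 8.2/(5×6.8) = 0.2412
Since ρ = 0.2412 < 1, system is stable.
Offered load a = λ/μ = cρ = 8.2/6.8 = 1.2059
P₀ = [ Σₙ₌₀^4 aⁿ/n! + a^5/(5!(1-ρ)) ]⁻¹
Σ = a^0/0! + a^1/1! + a^2/2! + a^3/3! + a^4/4! = 1.0000 + 1.2059 + 0.72708 + 0.29226 + 0.088107 = 3.3133
a^5/(5!(1-ρ)) = 2.5499/(120 × 0.7588) = 0.02800
P₀ = 1/(3.3133 + 0.02800) = 0.2993
Lq = P₀·a^5·ρ / (5!(1-ρ)²) = 0.2993 × 2.5499 × 0.2412 / (120 × 0.5758) = 0.002664
Wq = Lq/λ = 0.0026637/8.2 = 0.0003248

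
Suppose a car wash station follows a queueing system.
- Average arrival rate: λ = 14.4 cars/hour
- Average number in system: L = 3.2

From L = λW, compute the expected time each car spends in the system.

Little's Law: L = λW, so W = L/λ
W = 3.2/14.4 = 0.2222 hours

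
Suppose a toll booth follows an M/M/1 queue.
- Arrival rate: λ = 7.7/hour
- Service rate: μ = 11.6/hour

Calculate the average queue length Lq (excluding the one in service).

ρ = λ/μ = 7.7/11.6 = 0.6638
For M/M/1: Lq = λ²/(μ(μ-λ))
Lq = 59.29/(11.6 × 3.90)
Lq = 1.3106 vehicles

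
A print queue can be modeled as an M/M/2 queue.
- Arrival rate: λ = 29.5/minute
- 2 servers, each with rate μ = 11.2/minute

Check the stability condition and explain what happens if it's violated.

Stability requires ρ = λ/(cμ) < 1
ρ = 29.5/(2 × 11.2) = 29.5/22.40 = 1.3170
Since 1.3170 ≥ 1, the system is UNSTABLE.
Need c > λ/μ = 29.5/11.2 = 2.63.
Minimum servers needed: c = 3.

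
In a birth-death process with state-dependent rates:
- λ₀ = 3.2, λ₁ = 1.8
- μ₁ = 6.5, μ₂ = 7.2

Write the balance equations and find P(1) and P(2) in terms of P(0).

Balance equations:
State 0: λ₀P₀ = μ₁P₁ → P₁ = (λ₀/μ₁)P₀ = (3.2/6.5)P₀ = 0.4923P₀
State 1: P₂ = (λ₀λ₁)/(μ₁μ₂)P₀ = (3.2×1.8)/(6.5×7.2)P₀ = 0.1231P₀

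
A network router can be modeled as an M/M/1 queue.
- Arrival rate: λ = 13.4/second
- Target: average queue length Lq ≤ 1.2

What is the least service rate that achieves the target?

For M/M/1: Lq = λ²/(μ(μ-λ))
Need Lq ≤ 1.2, i.e. μ(μ-λ) ≥ λ²/1.2
μ² - 13.4μ - 179.56/1.2 ≥ 0  →  μ² - 13.4μ - 149.63333 ≥ 0
Quadratic formula (positive root): μ = [λ + √(λ² + 4×149.63333)]/2
Discriminant: 179.56 + 4×149.63333 = 778.0933, √778.0933 = 27.89432
μ ≥ (13.4 + 27.89432)/2 = 20.6472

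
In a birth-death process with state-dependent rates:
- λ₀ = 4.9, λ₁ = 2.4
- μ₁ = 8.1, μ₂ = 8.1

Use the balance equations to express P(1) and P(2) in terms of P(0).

Balance equations:
State 0: λ₀P₀ = μ₁P₁ → P₁ = (λ₀/μ₁)P₀ = (4.9/8.1)P₀ = 0.6049P₀
State 1: P₂ = (λ₀λ₁)/(μ₁μ₂)P₀ = (4.9×2.4)/(8.1×8.1)P₀ = 0.1792P₀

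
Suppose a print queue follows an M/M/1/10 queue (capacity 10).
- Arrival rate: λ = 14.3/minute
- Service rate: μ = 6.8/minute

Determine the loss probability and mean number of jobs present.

ρ = λ/μ = 14.3/6.8 = 2.1029
P₀ = (1-ρ)/(1-ρ^(K+1)) = (1-2.1029)/(1-2.1029^11) = -1.1029/-3555.3527 = 0.0003102
P_K = P₀×ρ^K = 0.0003102 × 2.1029^10 = 0.0003102 × 1691.1659 = 0.5246
Blocking probability P_10 = 0.5246 (52.46%)
L = ρ[1 - (K+1)ρ^K + Kρ^(K+1)] / [(1-ρ)(1-ρ^(K+1))]
L = 2.1029 × (1 - 11×1691.1659 + 10×3556.3527) / ((1 - 2.1029) × (1 - 3556.3527)) = 9.0964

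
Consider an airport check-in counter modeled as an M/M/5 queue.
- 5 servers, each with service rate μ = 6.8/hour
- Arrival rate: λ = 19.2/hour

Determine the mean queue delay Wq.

Traffic intensity: ρ = λ/(cμ) = 19.2/(5×6.8) = 0.5647
Since ρ = 0.5647 < 1, system is stable.
Offered load a = λ/μ = cρ = 19.2/6.8 = 2.8235
P₀ = [ Σₙ₌₀^4 aⁿ/n! + a^5/(5!(1-ρ)) ]⁻¹
Σ = a^0/0! + a^1/1! + a^2/2! + a^3/3! + a^4/4! = 1.0000 + 2.8235 + 3.9862 + 3.7517 + 2.6482 = 14.2096
a^5/(5!(1-ρ)) = 179.4575/(120 × 0.43529) = 3.4356
P₀ = 1/(14.2096 + 3.4356) = 0.05667
Lq = P₀·a^5·ρ / (5!(1-ρ)²) = 0.056673 × 179.4575 × 0.56471 / (120 × 0.18948) = 0.2526
Wq = Lq/λ = 0.2526/19.2 = 0.01316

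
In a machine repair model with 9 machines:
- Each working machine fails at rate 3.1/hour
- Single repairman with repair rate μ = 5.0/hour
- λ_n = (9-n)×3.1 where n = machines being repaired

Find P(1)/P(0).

P(1)/P(0) = ∏_{i=0}^{1-1} λ_i/μ_{i+1}
= (9-0)×3.1/5.0
= 5.5800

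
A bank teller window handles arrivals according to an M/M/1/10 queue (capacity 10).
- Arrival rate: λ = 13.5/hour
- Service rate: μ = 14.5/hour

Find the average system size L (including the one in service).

ρ = λ/μ = 13.5/14.5 = 0.93103
P₀ = (1-ρ)/(1-ρ^(K+1)) = (1-0.93103)/(1-0.93103^11) = 0.06897/0.5444 = 0.1267
P_K = P₀×ρ^K = 0.12669 × 0.93103^10 = 0.12669 × 0.48937 = 0.06200
L = ρ[1 - (K+1)ρ^K + Kρ^(K+1)] / [(1-ρ)(1-ρ^(K+1))]
L = 0.93103 × (1 - 11×0.4893693 + 10×0.4556175) / ((1 - 0.93103) × (1 - 0.4556175)) = 4.2927 transactions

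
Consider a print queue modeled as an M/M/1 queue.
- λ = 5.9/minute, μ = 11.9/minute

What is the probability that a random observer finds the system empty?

ρ = λ/μ = 5.9/11.9 = 0.4958
P(0) = 1 - ρ = 1 - 0.4958 = 0.5042
The server is idle 50.42% of the time.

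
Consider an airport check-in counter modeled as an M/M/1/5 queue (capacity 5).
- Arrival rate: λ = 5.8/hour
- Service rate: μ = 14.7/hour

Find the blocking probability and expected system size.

ρ = λ/μ = 5.8/14.7 = 0.39456
P₀ = (1-ρ)/(1-ρ^(K+1)) = (1-0.39456)/(1-0.39456^6) = 0.6054/0.9962 = 0.6077
P_K = P₀×ρ^K = 0.6077 × 0.39456^5 = 0.6077 × 0.009562 = 0.005811
Blocking probability P_5 = 0.005811 (0.58%)
L = ρ[1 - (K+1)ρ^K + Kρ^(K+1)] / [(1-ρ)(1-ρ^(K+1))]
L = 0.39456 × (1 - 6×0.009562 + 5×0.003773) / ((1 - 0.39456) × (1 - 0.003773)) = 0.6290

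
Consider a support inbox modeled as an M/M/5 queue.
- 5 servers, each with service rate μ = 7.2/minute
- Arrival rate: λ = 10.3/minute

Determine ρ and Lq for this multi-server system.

Traffic intensity: ρ = λ/(cμ) = 10.3/(5×7.2) = 0.2861
Since ρ = 0.2861 < 1, system is stable.
Offered load a = λ/μ = cρ = 10.3/7.2 = 1.4306
P₀ = [ Σₙ₌₀^4 aⁿ/n! + a^5/(5!(1-ρ)) ]⁻¹
Σ = a^0/0! + a^1/1! + a^2/2! + a^3/3! + a^4/4! = 1.0000 + 1.4306 + 1.0232 + 0.4879 + 0.1745 = 4.1162
a^5/(5!(1-ρ)) = 5.9913/(120 × 0.7139) = 0.06994
P₀ = 1/(4.1162 + 0.06994) = 0.2389
Lq = P₀·a^5·ρ / (5!(1-ρ)²) = 0.2389 × 5.9913 × 0.2861 / (120 × 0.5096) = 0.006696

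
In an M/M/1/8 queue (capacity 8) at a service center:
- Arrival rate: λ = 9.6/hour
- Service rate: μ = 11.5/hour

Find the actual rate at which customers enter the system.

ρ = λ/μ = 9.6/11.5 = 0.83478
P₀ = (1-ρ)/(1-ρ^(K+1)) = (1-0.83478)/(1-0.83478^9) = 0.1652/0.8031 = 0.2057
P_K = P₀×ρ^K = 0.20572 × 0.83478^8 = 0.20572 × 0.23582 = 0.04851
λ_eff = λ(1-P_K) = 9.6 × (1 - 0.04851) = 9.6 × 0.95149 = 9.1343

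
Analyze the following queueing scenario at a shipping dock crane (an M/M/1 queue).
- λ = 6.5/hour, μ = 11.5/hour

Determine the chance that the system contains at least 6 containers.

ρ = λ/μ = 6.5/11.5 = 0.56522
P(N ≥ n) = ρⁿ
P(N ≥ 6) = 0.56522^6
P(N ≥ 6) = 0.03261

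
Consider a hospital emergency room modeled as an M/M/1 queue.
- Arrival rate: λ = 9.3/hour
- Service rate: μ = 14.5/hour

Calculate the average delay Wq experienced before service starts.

First, compute utilization: ρ = λ/μ = 9.3/14.5 = 0.6414
For M/M/1: Wq = λ/(μ(μ-λ))
Wq = 9.3/(14.5 × (14.5-9.3))
Wq = 9.3/(14.5 × 5.20)
Wq = 0.1233 hours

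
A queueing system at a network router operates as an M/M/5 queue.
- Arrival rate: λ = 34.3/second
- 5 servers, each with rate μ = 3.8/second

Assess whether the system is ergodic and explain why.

Stability requires ρ = λ/(cμ) < 1
ρ = 34.3/(5 × 3.8) = 34.3/19.00 = 1.8053
Since 1.8053 ≥ 1, the system is UNSTABLE.
Need c > λ/μ = 34.3/3.8 = 9.03.
Minimum servers needed: c = 10.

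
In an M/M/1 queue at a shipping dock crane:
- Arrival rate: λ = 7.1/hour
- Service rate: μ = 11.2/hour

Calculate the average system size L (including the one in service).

ρ = λ/μ = 7.1/11.2 = 0.6339
For M/M/1: L = λ/(μ-λ)
L = 7.1/(11.2-7.1) = 7.1/4.10
L = 1.7317 containers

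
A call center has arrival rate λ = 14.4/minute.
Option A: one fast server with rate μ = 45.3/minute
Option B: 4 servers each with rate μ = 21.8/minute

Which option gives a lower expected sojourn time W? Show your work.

Option A: single server μ = 45.3 (M/M/1)
  ρ_A = 14.4/45.3 = 0.3179
  W_A = 1/(μ-λ) = 1/(45.3-14.4) = 1/30.90 = 0.03236

Option B: 4 servers μ = 21.8 (M/M/4)
  ρ_B = λ/(cμ) = 14.4/(4×21.8) = 0.1651
  Offered load a = λ/μ = cρ = 14.4/21.8 = 0.6606
  P₀ = [ Σₙ₌₀^3 aⁿ/n! + a^4/(4!(1-ρ)) ]⁻¹
  Σ = a^0/0! + a^1/1! + a^2/2! + a^3/3! = 1.0000 + 0.66055 + 0.21816 + 0.048036 = 1.9267
  a^4/(4!(1-ρ)) = 0.1904/(24 × 0.8349) = 0.009502
  P₀ = 1/(1.9267 + 0.009502) = 0.5165
  Lq = P₀·a^4·ρ / (4!(1-ρ)²) = 0.51646 × 0.19038 × 0.16514 / (24 × 0.69700) = 0.0009707
  Wq_B = Lq/λ = 0.0009707/14.4 = 0.00006741
  W_B = Wq_B + 1/μ = 0.00006741 + 0.04587 = 0.04594

Since W_A = 0.03236 < W_B = 0.04594, Option A (single fast server) has the shorter time in system.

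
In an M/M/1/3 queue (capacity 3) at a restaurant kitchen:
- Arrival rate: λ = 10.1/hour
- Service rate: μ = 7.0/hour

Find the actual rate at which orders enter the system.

ρ = λ/μ = 10.1/7.0 = 1.4429
P₀ = (1-ρ)/(1-ρ^(K+1)) = (1-1.4429)/(1-1.4429^4) = -0.4429/-3.3346 = 0.1328
P_K = P₀×ρ^K = 0.13282 × 1.4429^3 = 0.13282 × 3.0041 = 0.3990
λ_eff = λ(1-P_K) = 10.1 × (1 - 0.39899) = 10.1 × 0.60101 = 6.0702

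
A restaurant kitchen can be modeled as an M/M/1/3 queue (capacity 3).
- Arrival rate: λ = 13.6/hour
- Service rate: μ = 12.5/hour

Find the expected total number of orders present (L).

ρ = λ/μ = 13.6/12.5 = 1.0880
P₀ = (1-ρ)/(1-ρ^(K+1)) = (1-1.0880)/(1-1.0880^4) = -0.08800/-0.4012 = 0.2193
P_K = P₀×ρ^K = 0.219315 × 1.0880^3 = 0.219315 × 1.28791 = 0.2825
L = ρ[1 - (K+1)ρ^K + Kρ^(K+1)] / [(1-ρ)(1-ρ^(K+1))]
L = 1.0880 × (1 - 4×1.2879135 + 3×1.4012499) / ((1 - 1.0880) × (1 - 1.4012499)) = 1.6052 orders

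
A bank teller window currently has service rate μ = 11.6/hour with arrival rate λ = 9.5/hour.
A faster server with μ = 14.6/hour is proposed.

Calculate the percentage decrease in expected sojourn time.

System 1: ρ₁ = 9.5/11.6 = 0.8190, W₁ = 1/(11.6-9.5) = 0.4762
System 2: ρ₂ = 9.5/14.6 = 0.6507, W₂ = 1/(14.6-9.5) = 0.1961
Improvement: (W₁-W₂)/W₁ = (0.4762-0.1961)/0.4762 = 58.82%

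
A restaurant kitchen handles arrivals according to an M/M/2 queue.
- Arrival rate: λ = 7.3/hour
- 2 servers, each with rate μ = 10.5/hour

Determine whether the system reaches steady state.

Stability requires ρ = λ/(cμ) < 1
ρ = 7.3/(2 × 10.5) = 7.3/21.00 = 0.3476
Since 0.3476 < 1, the system is STABLE.
The servers are busy 34.76% of the time.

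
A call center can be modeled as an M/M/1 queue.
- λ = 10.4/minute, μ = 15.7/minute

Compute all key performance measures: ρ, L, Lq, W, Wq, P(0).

Step 1: ρ = λ/μ = 10.4/15.7 = 0.6624
Step 2: L = λ/(μ-λ) = 10.4/5.30 = 1.9623
Step 3: Lq = λ²/(μ(μ-λ)) = 108.16/(15.7×5.30) = 1.2998
Step 4: W = 1/(μ-λ) = 1/5.30 = 0.18868
Step 5: Wq = λ/(μ(μ-λ)) = 10.4/(15.7×5.30) = 0.1250
Step 6: P(0) = 1-ρ = 0.3376
Verify: L = λW = 10.4×0.18868 = 1.9623 ✔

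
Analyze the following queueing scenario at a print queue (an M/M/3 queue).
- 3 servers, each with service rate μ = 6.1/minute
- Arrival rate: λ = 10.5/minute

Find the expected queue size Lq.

Traffic intensity: ρ = λ/(cμ) = 10.5/(3×6.1) = 0.5738
Since ρ = 0.5738 < 1, system is stable.
Offered load a = λ/μ = cρ = 10.5/6.1 = 1.7213
P₀ = [ Σₙ₌₀^2 aⁿ/n! + a^3/(3!(1-ρ)) ]⁻¹
Σ = a^0/0! + a^1/1! + a^2/2! = 1.0000 + 1.7213 + 1.4815 = 4.2028
a^3/(3!(1-ρ)) = 5.1001/(6 × 0.42623) = 1.9943
P₀ = 1/(4.2028 + 1.9943) = 0.1614
Lq = P₀·a^3·ρ / (3!(1-ρ)²) = 0.1614 × 5.1001 × 0.5738 / (6 × 0.1817) = 0.4332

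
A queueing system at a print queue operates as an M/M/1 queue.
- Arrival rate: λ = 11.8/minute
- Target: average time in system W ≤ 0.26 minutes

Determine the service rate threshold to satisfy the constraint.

For M/M/1: W = 1/(μ-λ)
Need W ≤ 0.26, so 1/(μ-λ) ≤ 0.26
μ - λ ≥ 1/0.26 = 3.8462
μ ≥ 11.8 + 3.8462 = 15.6462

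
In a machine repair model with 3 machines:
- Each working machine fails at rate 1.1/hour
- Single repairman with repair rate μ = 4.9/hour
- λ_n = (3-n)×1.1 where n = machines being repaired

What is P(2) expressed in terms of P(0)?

P(2)/P(0) = ∏_{i=0}^{2-1} λ_i/μ_{i+1}
= (3-0)×1.1/4.9 × (3-1)×1.1/4.9
= 0.3024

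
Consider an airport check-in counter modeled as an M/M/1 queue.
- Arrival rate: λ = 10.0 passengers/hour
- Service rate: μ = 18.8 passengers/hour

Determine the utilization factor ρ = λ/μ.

Server utilization: ρ = λ/μ
ρ = 10.0/18.8 = 0.5319
The server is busy 53.19% of the time.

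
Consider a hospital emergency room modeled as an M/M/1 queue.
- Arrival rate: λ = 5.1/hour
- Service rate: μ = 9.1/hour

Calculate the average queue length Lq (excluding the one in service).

ρ = λ/μ = 5.1/9.1 = 0.5604
For M/M/1: Lq = λ²/(μ(μ-λ))
Lq = 26.01/(9.1 × 4.00)
Lq = 0.7146 patients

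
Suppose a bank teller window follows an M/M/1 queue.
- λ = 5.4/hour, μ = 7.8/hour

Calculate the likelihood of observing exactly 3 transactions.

ρ = λ/μ = 5.4/7.8 = 0.6923
P(n) = (1-ρ)ρⁿ
P(3) = (1-0.6923) × 0.6923^3
P(3) = 0.3077 × 0.3318
P(3) = 0.1021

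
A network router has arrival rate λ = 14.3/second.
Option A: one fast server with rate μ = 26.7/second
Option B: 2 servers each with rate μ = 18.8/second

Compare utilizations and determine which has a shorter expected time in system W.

Option A: single server μ = 26.7 (M/M/1)
  ρ_A = 14.3/26.7 = 0.5356
  W_A = 1/(μ-λ) = 1/(26.7-14.3) = 1/12.40 = 0.08065

Option B: 2 servers μ = 18.8 (M/M/2)
  ρ_B = λ/(cμ) = 14.3/(2×18.8) = 0.3803
  Offered load a = λ/μ = cρ = 14.3/18.8 = 0.7606
  P₀ = [ Σₙ₌₀^1 aⁿ/n! + a^2/(2!(1-ρ)) ]⁻¹
  Σ = a^0/0! + a^1/1! = 1.0000 + 0.7606 = 1.7606
  a^2/(2!(1-ρ)) = 0.5786/(2 × 0.6197) = 0.4668
  P₀ = 1/(1.7606 + 0.46683) = 0.4489
  Lq = P₀·a^2·ρ / (2!(1-ρ)²) = 0.4489 × 0.5786 × 0.3803 / (2 × 0.3840) = 0.1286
  Wq_B = Lq/λ = 0.12863/14.3 = 0.008995
  W_B = Wq_B + 1/μ = 0.008995 + 0.05319 = 0.06219

Since W_B = 0.06219 < W_A = 0.08065, Option B (multiple servers) has the shorter time in system.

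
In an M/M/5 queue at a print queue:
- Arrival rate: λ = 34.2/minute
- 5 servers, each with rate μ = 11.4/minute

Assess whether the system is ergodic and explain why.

Stability requires ρ = λ/(cμ) < 1
ρ = 34.2/(5 × 11.4) = 34.2/57.00 = 0.6000
Since 0.6000 < 1, the system is STABLE.
The servers are busy 60.00% of the time.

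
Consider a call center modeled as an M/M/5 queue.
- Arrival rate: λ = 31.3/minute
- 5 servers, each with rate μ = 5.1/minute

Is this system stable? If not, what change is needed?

Stability requires ρ = λ/(cμ) < 1
ρ = 31.3/(5 × 5.1) = 31.3/25.50 = 1.2275
Since 1.2275 ≥ 1, the system is UNSTABLE.
Need c > λ/μ = 31.3/5.1 = 6.14.
Minimum servers needed: c = 7.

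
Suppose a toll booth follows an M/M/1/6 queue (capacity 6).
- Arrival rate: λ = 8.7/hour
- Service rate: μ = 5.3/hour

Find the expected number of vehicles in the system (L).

ρ = λ/μ = 8.7/5.3 = 1.64151
P₀ = (1-ρ)/(1-ρ^(K+1)) = (1-1.64151)/(1-1.64151^7) = -0.6415/-31.1148 = 0.02062
P_K = P₀×ρ^K = 0.02062 × 1.64151^6 = 0.02062 × 19.5642 = 0.4034
L = ρ[1 - (K+1)ρ^K + Kρ^(K+1)] / [(1-ρ)(1-ρ^(K+1))]
L = 1.64151 × (1 - 7×19.564160 + 6×32.114764) / ((1 - 1.64151) × (1 - 32.114764)) = 4.6662 vehicles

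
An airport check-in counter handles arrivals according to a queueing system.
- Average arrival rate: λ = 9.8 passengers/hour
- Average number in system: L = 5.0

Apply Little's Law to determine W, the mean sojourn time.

Little's Law: L = λW, so W = L/λ
W = 5.0/9.8 = 0.5102 hours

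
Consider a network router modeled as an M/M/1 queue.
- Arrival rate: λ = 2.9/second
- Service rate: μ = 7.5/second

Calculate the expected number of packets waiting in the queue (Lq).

ρ = λ/μ = 2.9/7.5 = 0.3867
For M/M/1: Lq = λ²/(μ(μ-λ))
Lq = 8.41/(7.5 × 4.60)
Lq = 0.2438 packets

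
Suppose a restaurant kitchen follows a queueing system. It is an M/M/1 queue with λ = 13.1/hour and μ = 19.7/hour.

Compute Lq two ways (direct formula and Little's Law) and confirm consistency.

Method 1 (direct): Lq = λ²/(μ(μ-λ)) = 171.61/(19.7 × 6.60) = 1.3199

Method 2 (Little's Law):
W = 1/(μ-λ) = 1/6.60 = 0.151515
Wq = W - 1/μ = 0.151515 - 0.0507614 = 0.100754
Lq = λWq = 13.1 × 0.100754 = 1.3199 ✔ (matches Method 1)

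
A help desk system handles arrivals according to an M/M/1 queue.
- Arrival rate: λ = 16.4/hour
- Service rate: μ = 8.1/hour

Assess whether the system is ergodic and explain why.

Stability requires ρ = λ/(cμ) < 1
ρ = 16.4/(1 × 8.1) = 16.4/8.10 = 2.0247
Since 2.0247 ≥ 1, the system is UNSTABLE.
Queue grows without bound. Need μ > λ = 16.4.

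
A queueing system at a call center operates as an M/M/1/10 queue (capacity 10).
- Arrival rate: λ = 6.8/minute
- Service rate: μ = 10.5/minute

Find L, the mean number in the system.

ρ = λ/μ = 6.8/10.5 = 0.64762
P₀ = (1-ρ)/(1-ρ^(K+1)) = (1-0.64762)/(1-0.64762^11) = 0.3524/0.9916 = 0.3554
P_K = P₀×ρ^K = 0.35537 × 0.64762^10 = 0.35537 × 0.012978 = 0.004612
L = ρ[1 - (K+1)ρ^K + Kρ^(K+1)] / [(1-ρ)(1-ρ^(K+1))]
L = 0.64762 × (1 - 11×0.01298 + 10×0.008405) / ((1 - 0.64762) × (1 - 0.008405)) = 1.7446 calls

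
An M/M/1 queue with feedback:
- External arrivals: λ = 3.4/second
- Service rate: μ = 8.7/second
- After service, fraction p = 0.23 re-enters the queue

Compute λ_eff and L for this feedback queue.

Effective arrival rate: λ_eff = λ/(1-p) = 3.4/(1-0.23) = 3.4/0.77 = 4.4156
ρ = λ_eff/μ = 4.4156/8.7 = 0.50754
L = ρ/(1-ρ) = 0.50754/(1-0.50754) = 1.0306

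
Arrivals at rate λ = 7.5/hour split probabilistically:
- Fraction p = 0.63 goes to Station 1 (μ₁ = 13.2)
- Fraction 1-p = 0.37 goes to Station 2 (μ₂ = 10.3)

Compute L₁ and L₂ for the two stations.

Effective rates: λ₁ = 7.5×0.63 = 4.725, λ₂ = 7.5×0.37 = 2.775
Station 1: ρ₁ = 4.725/13.2 = 0.35795, L₁ = ρ₁/(1-ρ₁) = 0.35795/(1-0.35795) = 0.5575
Station 2: ρ₂ = 2.775/10.3 = 0.26942, L₂ = ρ₂/(1-ρ₂) = 0.26942/(1-0.26942) = 0.3688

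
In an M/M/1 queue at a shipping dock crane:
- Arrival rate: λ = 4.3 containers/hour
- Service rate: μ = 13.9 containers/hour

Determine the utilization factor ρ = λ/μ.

Server utilization: ρ = λ/μ
ρ = 4.3/13.9 = 0.3094
The server is busy 30.94% of the time.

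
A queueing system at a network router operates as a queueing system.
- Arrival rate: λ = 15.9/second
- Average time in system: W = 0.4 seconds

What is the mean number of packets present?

Little's Law: L = λW
L = 15.9 × 0.4 = 6.3600 packets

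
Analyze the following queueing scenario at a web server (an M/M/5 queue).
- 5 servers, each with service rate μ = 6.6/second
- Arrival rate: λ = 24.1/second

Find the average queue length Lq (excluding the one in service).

Traffic intensity: ρ = λ/(cμ) = 24.1/(5×6.6) = 0.7303
Since ρ = 0.7303 < 1, system is stable.
Offered load a = λ/μ = cρ = 24.1/6.6 = 3.6515
P₀ = [ Σₙ₌₀^4 aⁿ/n! + a^5/(5!(1-ρ)) ]⁻¹
Σ = a^0/0! + a^1/1! + a^2/2! + a^3/3! + a^4/4! = 1.0000 + 3.6515 + 6.6668 + 8.1146 + 7.4077 = 26.8406
a^5/(5!(1-ρ)) = 649.18060/(120 × 0.26969697) = 20.0590
P₀ = 1/(26.8406 + 20.0590) = 0.02132
Lq = P₀·a^5·ρ / (5!(1-ρ)²) = 0.0213222 × 649.1806 × 0.730303 / (120 × 0.0727365) = 1.1582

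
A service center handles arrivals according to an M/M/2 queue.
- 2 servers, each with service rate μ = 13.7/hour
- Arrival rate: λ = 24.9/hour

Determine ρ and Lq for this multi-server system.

Traffic intensity: ρ = λ/(cμ) = 24.9/(2×13.7) = 0.9088
Since ρ = 0.9088 < 1, system is stable.
Offered load a = λ/μ = cρ = 24.9/13.7 = 1.8175
P₀ = [ Σₙ₌₀^1 aⁿ/n! + a^2/(2!(1-ρ)) ]⁻¹
Σ = a^0/0! + a^1/1! = 1.0000 + 1.8175 = 2.8175
a^2/(2!(1-ρ)) = 3.30337/(2 × 0.0912409) = 18.1025
P₀ = 1/(2.8175 + 18.1025) = 0.04780
Lq = P₀·a^2·ρ / (2!(1-ρ)²) = 0.047801 × 3.3034 × 0.90876 / (2 × 0.0083249) = 8.6186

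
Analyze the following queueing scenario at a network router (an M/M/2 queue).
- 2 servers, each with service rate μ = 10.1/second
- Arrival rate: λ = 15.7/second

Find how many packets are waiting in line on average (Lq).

Traffic intensity: ρ = λ/(cμ) = 15.7/(2×10.1) = 0.7772
Since ρ = 0.7772 < 1, system is stable.
Offered load a = λ/μ = cρ = 15.7/10.1 = 1.5545
P₀ = [ Σₙ₌₀^1 aⁿ/n! + a^2/(2!(1-ρ)) ]⁻¹
Σ = a^0/0! + a^1/1! = 1.0000 + 1.5545 = 2.5545
a^2/(2!(1-ρ)) = 2.4163/(2 × 0.22277) = 5.4233
P₀ = 1/(2.5545 + 5.4233) = 0.1253
Lq = P₀·a^2·ρ / (2!(1-ρ)²) = 0.12535 × 2.4163 × 0.77723 / (2 × 0.049627) = 2.3718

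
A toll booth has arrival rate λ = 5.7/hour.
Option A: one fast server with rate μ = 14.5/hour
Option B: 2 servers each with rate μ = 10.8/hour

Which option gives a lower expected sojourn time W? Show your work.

Option A: single server μ = 14.5 (M/M/1)
  ρ_A = 5.7/14.5 = 0.3931
  W_A = 1/(μ-λ) = 1/(14.5-5.7) = 1/8.80 = 0.1136

Option B: 2 servers μ = 10.8 (M/M/2)
  ρ_B = λ/(cμ) = 5.7/(2×10.8) = 0.2639
  Offered load a = λ/μ = cρ = 5.7/10.8 = 0.5278
  P₀ = [ Σₙ₌₀^1 aⁿ/n! + a^2/(2!(1-ρ)) ]⁻¹
  Σ = a^0/0! + a^1/1! = 1.0000 + 0.5278 = 1.5278
  a^2/(2!(1-ρ)) = 0.2785/(2 × 0.7361) = 0.1892
  P₀ = 1/(1.5278 + 0.1892) = 0.5824
  Lq = P₀·a^2·ρ / (2!(1-ρ)²) = 0.58242 × 0.27855 × 0.26389 / (2 × 0.54186) = 0.03950
  Wq_B = Lq/λ = 0.039504/5.7 = 0.006931
  W_B = Wq_B + 1/μ = 0.006931 + 0.09259 = 0.09952

Since W_B = 0.09952 < W_A = 0.1136, Option B (multiple servers) has the shorter time in system.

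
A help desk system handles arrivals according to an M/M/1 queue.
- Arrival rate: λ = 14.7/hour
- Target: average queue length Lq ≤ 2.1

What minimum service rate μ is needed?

For M/M/1: Lq = λ²/(μ(μ-λ))
Need Lq ≤ 2.1, i.e. μ(μ-λ) ≥ λ²/2.1
μ² - 14.7μ - 216.09/2.1 ≥ 0  →  μ² - 14.7μ - 102.9000 ≥ 0
Quadratic formula (positive root): μ = [λ + √(λ² + 4×102.9000)]/2
Discriminant: 216.09 + 4×102.9000 = 627.6900, √627.6900 = 25.05374
μ ≥ (14.7 + 25.05374)/2 = 19.8769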